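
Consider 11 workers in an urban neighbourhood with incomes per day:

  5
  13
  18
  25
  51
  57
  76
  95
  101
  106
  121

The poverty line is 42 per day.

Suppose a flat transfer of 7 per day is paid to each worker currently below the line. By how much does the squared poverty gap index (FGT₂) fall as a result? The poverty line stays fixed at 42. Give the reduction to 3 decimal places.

0.067

Before: below the line — 5, 13, 18, 25; squared poverty gap index (FGT₂) = 0.15847.
After the 7 transfer: below the line — 12, 20, 25, 32; squared poverty gap index (FGT₂) = 0.09137.
Reduction = 0.15847 − 0.09137 = 0.067.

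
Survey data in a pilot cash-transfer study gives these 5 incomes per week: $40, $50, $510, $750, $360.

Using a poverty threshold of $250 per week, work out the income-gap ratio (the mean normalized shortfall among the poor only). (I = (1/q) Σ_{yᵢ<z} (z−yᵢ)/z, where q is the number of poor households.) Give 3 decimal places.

0.820

Below the line: $40, $50 (q = 2 of N = 5).
Shortfall ratios (z−y)/z: 0.8400, 0.8000; sum = 1.640000.
I averages over the q = 2 poor units only: 1.640000 / 2 = 0.820.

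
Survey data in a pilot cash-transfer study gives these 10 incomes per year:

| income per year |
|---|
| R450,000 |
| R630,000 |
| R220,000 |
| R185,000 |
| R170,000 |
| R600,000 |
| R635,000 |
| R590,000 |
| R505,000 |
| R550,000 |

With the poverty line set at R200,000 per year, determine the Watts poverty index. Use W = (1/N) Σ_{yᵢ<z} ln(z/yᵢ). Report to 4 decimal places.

0.0240

Below z: R170,000, R185,000 (q = 2 of N = 10).
Log gaps: ln(200000/170000) = 0.1625; ln(200000/185000) = 0.0780.
W = 0.240480 / 10 = 0.0240.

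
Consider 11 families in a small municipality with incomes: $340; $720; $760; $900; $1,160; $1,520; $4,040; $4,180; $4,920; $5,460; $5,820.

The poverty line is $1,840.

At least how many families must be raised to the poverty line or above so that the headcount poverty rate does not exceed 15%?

Currently q = 6 of N = 11 are below the line (H = 0.545).
A headcount ratio of at most 15% allows at most ⌊0.15 × 11⌋ = 1 poor families.
So at least 6 − 1 = 5 must be lifted.

5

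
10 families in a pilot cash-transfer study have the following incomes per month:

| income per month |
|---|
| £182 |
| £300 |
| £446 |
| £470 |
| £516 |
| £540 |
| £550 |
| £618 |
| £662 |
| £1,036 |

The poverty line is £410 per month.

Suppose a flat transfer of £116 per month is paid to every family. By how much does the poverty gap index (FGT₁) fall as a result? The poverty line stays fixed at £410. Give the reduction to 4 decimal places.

Before: below the line — £182, £300; poverty gap index (FGT₁) = 0.082439.
After the £116 transfer: below the line — £298; poverty gap index (FGT₁) = 0.027317.
Reduction = 0.082439 − 0.027317 = 0.0551.

0.0551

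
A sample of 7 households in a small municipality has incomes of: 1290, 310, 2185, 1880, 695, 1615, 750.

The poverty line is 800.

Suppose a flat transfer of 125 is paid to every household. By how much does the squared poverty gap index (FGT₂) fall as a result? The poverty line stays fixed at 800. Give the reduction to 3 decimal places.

Before: below the line — 310, 695, 750; squared poverty gap index (FGT₂) = 0.05661.
After the 125 transfer: below the line — 435; squared poverty gap index (FGT₂) = 0.02974.
Reduction = 0.05661 − 0.02974 = 0.027.

0.027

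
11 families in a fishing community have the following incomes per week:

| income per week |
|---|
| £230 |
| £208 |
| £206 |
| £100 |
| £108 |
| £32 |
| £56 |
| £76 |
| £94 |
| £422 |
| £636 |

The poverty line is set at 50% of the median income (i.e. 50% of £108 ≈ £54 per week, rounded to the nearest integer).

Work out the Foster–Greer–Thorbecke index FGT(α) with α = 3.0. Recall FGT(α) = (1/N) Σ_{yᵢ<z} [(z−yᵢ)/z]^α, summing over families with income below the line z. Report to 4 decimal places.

Below z: £32 (q = 1 of N = 11).
Shortfall ratios: (54−32)/54 = 0.4074.
Raised to α = 3.0: 0.06762.
Sum = 0.067622; FGT(3.0) = 0.067622 / 11 = 0.0061.

0.0061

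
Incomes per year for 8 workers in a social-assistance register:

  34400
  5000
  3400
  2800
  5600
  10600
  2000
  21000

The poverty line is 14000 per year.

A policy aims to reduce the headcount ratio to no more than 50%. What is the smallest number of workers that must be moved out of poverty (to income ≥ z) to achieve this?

2

6 of the 8 workers are poor, so H = 6/8 = 0.750.
A headcount ratio of at most 50% allows at most ⌊0.50 × 8⌋ = 4 poor workers.
So at least 6 − 4 = 2 must be lifted.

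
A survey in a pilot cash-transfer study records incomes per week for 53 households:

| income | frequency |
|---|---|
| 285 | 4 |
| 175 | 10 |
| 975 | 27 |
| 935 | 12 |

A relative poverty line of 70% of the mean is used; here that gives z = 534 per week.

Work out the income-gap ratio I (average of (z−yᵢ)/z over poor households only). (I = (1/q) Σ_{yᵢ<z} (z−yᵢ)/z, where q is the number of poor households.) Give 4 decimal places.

Incomes under z: 10×175, 4×285 (q = 14 of N = 53).
Relative gaps: 0.6723 (×10), 0.4663 (×4); sum = 8.588015.
I averages over the q = 14 poor units only: 8.588015 / 14 = 0.6134.

0.6134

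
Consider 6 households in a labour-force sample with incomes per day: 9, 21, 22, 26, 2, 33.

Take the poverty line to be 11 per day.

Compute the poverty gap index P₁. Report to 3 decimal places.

Poor units: 2, 9 (q = 2 of N = 6).
Shortfall ratios: (11−2)/11 = 0.8182; (11−9)/11 = 0.1818.
Sum of shortfalls = 1.000000; P₁ averages over all N: 1.000000 / 6 = 0.167.

0.167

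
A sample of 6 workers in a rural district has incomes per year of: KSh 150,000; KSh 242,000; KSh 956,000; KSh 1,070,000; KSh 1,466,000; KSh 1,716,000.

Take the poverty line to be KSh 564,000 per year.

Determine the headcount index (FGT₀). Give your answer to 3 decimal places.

0.333

2 of the 6 workers have income below KSh 564,000.
H = 2/6 = 0.333.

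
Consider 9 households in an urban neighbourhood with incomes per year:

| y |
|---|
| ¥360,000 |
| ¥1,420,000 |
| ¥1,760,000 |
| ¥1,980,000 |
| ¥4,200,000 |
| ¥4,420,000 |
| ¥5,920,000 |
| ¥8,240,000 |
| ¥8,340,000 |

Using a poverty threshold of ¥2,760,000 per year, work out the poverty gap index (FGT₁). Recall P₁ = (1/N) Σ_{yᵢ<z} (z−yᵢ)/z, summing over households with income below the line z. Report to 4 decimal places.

0.2222

Below z: ¥360,000, ¥1,420,000, ¥1,760,000, ¥1,980,000 (q = 4 of N = 9).
Gap ratios (z−y)/z: (2760000−360000)/2760000 = 0.8696; (2760000−1420000)/2760000 = 0.4855; (2760000−1760000)/2760000 = 0.3623; (2760000−1980000)/2760000 = 0.2826.
Sum of shortfalls = 2.000000; P₁ averages over all N: 2.000000 / 9 = 0.2222.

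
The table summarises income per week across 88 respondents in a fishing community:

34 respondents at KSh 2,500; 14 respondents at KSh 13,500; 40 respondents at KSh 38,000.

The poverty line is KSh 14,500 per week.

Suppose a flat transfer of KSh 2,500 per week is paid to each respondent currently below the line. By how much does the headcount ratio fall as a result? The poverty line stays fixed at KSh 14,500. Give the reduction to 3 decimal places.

0.159

Before: below the line — 34×KSh 2,500, 14×KSh 13,500; headcount ratio = 0.54545.
After the KSh 2,500 transfer: below the line — 34×KSh 5,000; headcount ratio = 0.38636.
Reduction = 0.54545 − 0.38636 = 0.159.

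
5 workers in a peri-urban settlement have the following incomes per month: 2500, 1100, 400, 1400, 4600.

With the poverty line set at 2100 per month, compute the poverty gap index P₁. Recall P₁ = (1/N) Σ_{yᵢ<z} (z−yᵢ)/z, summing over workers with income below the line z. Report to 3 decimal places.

0.324

Incomes under z: 400, 1100, 1400 (q = 3 of N = 5).
Relative gaps: (2100−400)/2100 = 0.8095; (2100−1100)/2100 = 0.4762; (2100−1400)/2100 = 0.3333.
Sum of shortfalls = 1.619048; P₁ averages over all N: 1.619048 / 5 = 0.324.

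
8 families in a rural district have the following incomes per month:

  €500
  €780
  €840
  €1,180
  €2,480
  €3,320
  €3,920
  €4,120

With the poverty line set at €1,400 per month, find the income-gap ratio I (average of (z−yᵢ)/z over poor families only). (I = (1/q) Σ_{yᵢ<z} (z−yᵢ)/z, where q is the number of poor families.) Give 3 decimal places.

0.411

Poor units: €500, €780, €840, €1,180 (q = 4 of N = 8).
Relative gaps: 0.6429, 0.4429, 0.4000, 0.1571; sum = 1.642857.
The income-gap ratio divides by q (the poor only): 1.642857 / 4 = 0.411.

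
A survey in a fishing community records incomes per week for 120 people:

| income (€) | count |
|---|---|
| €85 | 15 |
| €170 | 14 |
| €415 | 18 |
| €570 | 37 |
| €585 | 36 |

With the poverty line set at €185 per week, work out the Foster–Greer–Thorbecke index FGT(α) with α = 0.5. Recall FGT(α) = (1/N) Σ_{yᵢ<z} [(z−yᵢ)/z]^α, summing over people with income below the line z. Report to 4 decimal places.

Incomes under z: 15×€85, 14×€170 (q = 29 of N = 120).
Gap ratios (z−y)/z: (185−85)/185 = 0.5405 (×15); (185−170)/185 = 0.0811 (×14).
Raised to α = 0.5: 0.73521 (×15); 0.28475 (×14).
Sum = 15.014683; FGT(0.5) = 15.014683 / 120 = 0.1251.

0.1251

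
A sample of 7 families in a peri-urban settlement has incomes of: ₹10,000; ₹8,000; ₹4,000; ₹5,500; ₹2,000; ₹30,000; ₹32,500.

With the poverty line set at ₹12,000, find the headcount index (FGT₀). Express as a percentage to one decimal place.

5 of the 7 families have income below ₹12,000.
H = 5/7 = 71.4%.

71.4%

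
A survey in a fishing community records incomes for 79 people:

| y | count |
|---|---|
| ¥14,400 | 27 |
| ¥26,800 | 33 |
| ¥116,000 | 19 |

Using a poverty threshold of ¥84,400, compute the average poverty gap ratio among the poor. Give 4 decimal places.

0.7486

Poor units: 27×¥14,400, 33×¥26,800 (q = 60 of N = 79).
Shortfall ratios (z−y)/z: 0.8294 (×27), 0.6825 (×33); sum = 44.914692.
I averages over the q = 60 poor units only: 44.914692 / 60 = 0.7486.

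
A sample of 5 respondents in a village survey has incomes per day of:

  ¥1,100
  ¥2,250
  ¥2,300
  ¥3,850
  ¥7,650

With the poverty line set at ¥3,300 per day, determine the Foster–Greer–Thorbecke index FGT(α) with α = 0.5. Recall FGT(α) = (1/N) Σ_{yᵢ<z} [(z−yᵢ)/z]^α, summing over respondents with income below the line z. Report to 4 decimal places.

0.3862

Below the line: ¥1,100, ¥2,250, ¥2,300 (q = 3 of N = 5).
Gap ratios (z−y)/z: (3300−1100)/3300 = 0.6667; (3300−2250)/3300 = 0.3182; (3300−2300)/3300 = 0.3030.
Raised to α = 0.5: 0.81650; 0.56408; 0.55048.
Sum = 1.931055; FGT(0.5) = 1.931055 / 5 = 0.3862.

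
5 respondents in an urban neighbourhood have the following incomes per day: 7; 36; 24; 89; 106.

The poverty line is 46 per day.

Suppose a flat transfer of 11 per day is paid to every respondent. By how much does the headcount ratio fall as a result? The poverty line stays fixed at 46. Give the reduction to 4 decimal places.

Before: below the line — 7, 24, 36; headcount ratio = 0.600000.
After the 11 transfer: below the line — 18, 35; headcount ratio = 0.400000.
Reduction = 0.600000 − 0.400000 = 0.2000.

0.2000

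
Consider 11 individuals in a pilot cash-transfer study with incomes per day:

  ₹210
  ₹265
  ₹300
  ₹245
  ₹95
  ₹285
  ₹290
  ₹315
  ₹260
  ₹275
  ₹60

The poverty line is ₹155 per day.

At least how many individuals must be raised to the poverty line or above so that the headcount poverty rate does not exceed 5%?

Currently q = 2 of N = 11 are below the line (H = 0.182).
A headcount ratio of at most 5% allows at most ⌊0.05 × 11⌋ = 0 poor individuals.
So at least 2 − 0 = 2 must be lifted.

2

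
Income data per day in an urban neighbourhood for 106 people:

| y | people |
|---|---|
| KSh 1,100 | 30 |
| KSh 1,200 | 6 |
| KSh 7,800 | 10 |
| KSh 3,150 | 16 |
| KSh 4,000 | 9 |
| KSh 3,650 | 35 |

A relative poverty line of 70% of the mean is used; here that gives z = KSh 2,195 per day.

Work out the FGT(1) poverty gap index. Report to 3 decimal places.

Poor units: 30×KSh 1,100, 6×KSh 1,200 (q = 36 of N = 106).
Shortfall ratios: (2195−1100)/2195 = 0.4989 (×30); (2195−1200)/2195 = 0.4533 (×6).
Σ = 17.685649. Dividing by the full population N = 106 gives P₁ = 0.167.

0.167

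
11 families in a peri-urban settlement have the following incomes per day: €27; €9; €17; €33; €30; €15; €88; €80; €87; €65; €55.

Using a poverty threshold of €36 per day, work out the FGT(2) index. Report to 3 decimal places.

Poor units: €9, €15, €17, €27, €30, €33 (q = 6 of N = 11).
Relative gaps: (36−9)/36 = 0.7500; (36−15)/36 = 0.5833; (36−17)/36 = 0.5278; (36−27)/36 = 0.2500; (36−30)/36 = 0.1667; (36−33)/36 = 0.0833.
Squared: 0.5625; 0.3403; 0.2785; 0.0625; 0.0278; 0.0069.
Sum = 1.278549; P₂ = 1.278549 / 11 = 0.116.

0.116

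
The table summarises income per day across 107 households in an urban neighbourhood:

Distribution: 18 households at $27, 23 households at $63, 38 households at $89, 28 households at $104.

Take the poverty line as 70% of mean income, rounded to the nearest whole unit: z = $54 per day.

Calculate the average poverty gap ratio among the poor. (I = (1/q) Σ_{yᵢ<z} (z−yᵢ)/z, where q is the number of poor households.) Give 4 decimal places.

Poor units: 18×$27 (q = 18 of N = 107).
Relative gaps: 0.5000 (×18); sum = 9.000000.
The income-gap ratio divides by q (the poor only): 9.000000 / 18 = 0.5000.

0.5000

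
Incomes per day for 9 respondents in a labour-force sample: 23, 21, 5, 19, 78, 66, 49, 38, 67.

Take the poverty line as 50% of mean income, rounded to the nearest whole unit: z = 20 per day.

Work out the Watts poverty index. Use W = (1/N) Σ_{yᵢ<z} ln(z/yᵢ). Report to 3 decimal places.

Incomes under z: 5, 19 (q = 2 of N = 9).
Log shortfalls: ln(20/5) = 1.3863; ln(20/19) = 0.0513.
W = 1.437588 / 9 = 0.160.

0.160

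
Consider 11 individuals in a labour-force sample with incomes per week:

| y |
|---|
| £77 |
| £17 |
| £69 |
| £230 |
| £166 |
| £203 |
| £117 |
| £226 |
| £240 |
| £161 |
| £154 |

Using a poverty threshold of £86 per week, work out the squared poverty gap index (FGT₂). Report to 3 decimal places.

0.063

Incomes under z: £17, £69, £77 (q = 3 of N = 11).
Shortfall ratios: (86−17)/86 = 0.8023; (86−69)/86 = 0.1977; (86−77)/86 = 0.1047.
Squared: 0.6437; 0.0391; 0.0110.
Sum = 0.693753; P₂ = 0.693753 / 11 = 0.063.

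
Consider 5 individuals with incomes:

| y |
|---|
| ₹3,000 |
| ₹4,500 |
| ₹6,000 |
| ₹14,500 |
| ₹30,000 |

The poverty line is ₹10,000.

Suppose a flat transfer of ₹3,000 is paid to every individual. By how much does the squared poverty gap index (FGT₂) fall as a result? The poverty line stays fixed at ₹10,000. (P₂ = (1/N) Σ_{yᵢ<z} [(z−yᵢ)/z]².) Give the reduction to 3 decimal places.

Before: below the line — ₹3,000, ₹4,500, ₹6,000; squared poverty gap index (FGT₂) = 0.19050.
After the ₹3,000 transfer: below the line — ₹6,000, ₹7,500, ₹9,000; squared poverty gap index (FGT₂) = 0.04650.
Reduction = 0.19050 − 0.04650 = 0.144.

0.144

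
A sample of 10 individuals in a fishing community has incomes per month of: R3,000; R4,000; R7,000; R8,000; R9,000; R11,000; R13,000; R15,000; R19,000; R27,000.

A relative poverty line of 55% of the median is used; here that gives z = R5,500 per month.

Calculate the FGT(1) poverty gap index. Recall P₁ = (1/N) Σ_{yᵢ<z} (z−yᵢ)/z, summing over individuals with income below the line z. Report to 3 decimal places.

0.073

Incomes under z: R3,000, R4,000 (q = 2 of N = 10).
Shortfall ratios: (5500−3000)/5500 = 0.4545; (5500−4000)/5500 = 0.2727.
Sum of shortfalls = 0.727273; P₁ averages over all N: 0.727273 / 10 = 0.073.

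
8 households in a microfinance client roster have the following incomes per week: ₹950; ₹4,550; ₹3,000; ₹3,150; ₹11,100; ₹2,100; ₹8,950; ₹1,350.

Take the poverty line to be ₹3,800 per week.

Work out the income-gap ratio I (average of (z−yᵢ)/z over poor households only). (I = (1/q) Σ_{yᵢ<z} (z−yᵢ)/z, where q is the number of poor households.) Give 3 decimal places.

Poor units: ₹950, ₹1,350, ₹2,100, ₹3,000, ₹3,150 (q = 5 of N = 8).
Shortfall ratios (z−y)/z: 0.7500, 0.6447, 0.4474, 0.2105, 0.1711; sum = 2.223684.
The income-gap ratio divides by q (the poor only): 2.223684 / 5 = 0.445.

0.445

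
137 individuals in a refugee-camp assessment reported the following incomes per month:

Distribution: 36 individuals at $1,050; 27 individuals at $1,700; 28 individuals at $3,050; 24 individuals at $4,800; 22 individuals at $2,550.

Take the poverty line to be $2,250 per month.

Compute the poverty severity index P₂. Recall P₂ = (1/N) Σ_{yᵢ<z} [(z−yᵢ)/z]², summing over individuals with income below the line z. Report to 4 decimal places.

Poor units: 36×$1,050, 27×$1,700 (q = 63 of N = 137).
Relative gaps: (2250−1050)/2250 = 0.5333 (×36); (2250−1700)/2250 = 0.2444 (×27).
Squared: 0.2844 (×36); 0.0598 (×27).
Sum = 11.853333; P₂ = 11.853333 / 137 = 0.0865.

0.0865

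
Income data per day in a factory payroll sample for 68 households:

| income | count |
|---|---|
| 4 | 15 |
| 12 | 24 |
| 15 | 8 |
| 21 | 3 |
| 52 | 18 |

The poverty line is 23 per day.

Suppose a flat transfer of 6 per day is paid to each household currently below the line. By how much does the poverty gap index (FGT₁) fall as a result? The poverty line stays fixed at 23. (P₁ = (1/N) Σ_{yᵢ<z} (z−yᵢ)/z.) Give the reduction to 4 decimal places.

0.1841

Before: below the line — 15×4, 24×12, 8×15, 3×21; poverty gap index (FGT₁) = 0.395780.
After the 6 transfer: below the line — 15×10, 24×18, 8×21; poverty gap index (FGT₁) = 0.211637.
Reduction = 0.395780 − 0.211637 = 0.1841.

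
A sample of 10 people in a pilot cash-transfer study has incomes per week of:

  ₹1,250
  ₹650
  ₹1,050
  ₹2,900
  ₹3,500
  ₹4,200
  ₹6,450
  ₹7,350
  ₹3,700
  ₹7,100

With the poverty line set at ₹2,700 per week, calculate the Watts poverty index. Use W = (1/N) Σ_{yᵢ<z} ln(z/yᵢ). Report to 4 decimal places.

0.3139

Below the line: ₹650, ₹1,050, ₹1,250 (q = 3 of N = 10).
Log shortfalls: ln(2700/650) = 1.4240; ln(2700/1050) = 0.9445; ln(2700/1250) = 0.7701.
W = 3.138605 / 10 = 0.3139.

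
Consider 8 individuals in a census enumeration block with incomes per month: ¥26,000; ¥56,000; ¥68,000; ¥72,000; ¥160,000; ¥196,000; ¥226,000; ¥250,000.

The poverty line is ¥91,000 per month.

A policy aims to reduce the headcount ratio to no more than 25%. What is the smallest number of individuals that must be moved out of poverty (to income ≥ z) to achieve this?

2

Currently q = 4 of N = 8 are below the line (H = 0.500).
A headcount ratio of at most 25% allows at most ⌊0.25 × 8⌋ = 2 poor individuals.
So at least 4 − 2 = 2 must be lifted.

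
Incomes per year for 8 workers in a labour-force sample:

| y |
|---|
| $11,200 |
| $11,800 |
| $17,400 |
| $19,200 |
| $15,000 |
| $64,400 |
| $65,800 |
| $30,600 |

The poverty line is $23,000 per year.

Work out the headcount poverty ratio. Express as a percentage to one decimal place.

62.5%

5 of the 8 workers have income below $23,000.
H = 5/8 = 62.5%.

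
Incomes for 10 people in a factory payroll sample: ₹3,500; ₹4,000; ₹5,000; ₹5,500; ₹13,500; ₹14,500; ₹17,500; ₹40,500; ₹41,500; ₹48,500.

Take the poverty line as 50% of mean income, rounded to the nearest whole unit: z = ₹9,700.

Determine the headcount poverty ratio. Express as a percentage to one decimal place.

4 of the 10 people have income below ₹9,700.
H = 4/10 = 40.0%.

40.0%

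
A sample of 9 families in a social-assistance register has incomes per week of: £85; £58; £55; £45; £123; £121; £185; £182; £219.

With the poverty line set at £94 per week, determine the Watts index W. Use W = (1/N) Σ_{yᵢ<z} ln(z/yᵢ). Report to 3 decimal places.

0.206

Below z: £45, £55, £58, £85 (q = 4 of N = 9).
Log gaps: ln(94/45) = 0.7366; ln(94/55) = 0.5360; ln(94/58) = 0.4829; ln(94/85) = 0.1006.
W = 1.856089 / 9 = 0.206.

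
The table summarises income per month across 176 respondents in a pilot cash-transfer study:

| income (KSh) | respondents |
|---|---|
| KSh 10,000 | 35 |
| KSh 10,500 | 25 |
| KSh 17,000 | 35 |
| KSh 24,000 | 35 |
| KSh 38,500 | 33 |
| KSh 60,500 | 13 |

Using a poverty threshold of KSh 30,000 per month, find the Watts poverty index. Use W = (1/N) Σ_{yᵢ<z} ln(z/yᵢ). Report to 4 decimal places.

Below z: 35×KSh 10,000, 25×KSh 10,500, 35×KSh 17,000, 35×KSh 24,000 (q = 130 of N = 176).
ln(z/y) terms: ln(30000/10000) = 1.0986 (×35); ln(30000/10500) = 1.0498 (×25); ln(30000/17000) = 0.5680 (×35); ln(30000/24000) = 0.2231 (×35).
W = 92.386449 / 176 = 0.5249.

0.5249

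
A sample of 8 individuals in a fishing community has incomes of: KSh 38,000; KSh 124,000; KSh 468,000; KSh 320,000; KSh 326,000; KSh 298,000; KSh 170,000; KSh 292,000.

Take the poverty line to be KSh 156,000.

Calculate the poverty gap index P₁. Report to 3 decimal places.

0.120

Below z: KSh 38,000, KSh 124,000 (q = 2 of N = 8).
Relative gaps: (156000−38000)/156000 = 0.7564; (156000−124000)/156000 = 0.2051.
Σ = 0.961538. Dividing by the full population N = 8 gives P₁ = 0.120.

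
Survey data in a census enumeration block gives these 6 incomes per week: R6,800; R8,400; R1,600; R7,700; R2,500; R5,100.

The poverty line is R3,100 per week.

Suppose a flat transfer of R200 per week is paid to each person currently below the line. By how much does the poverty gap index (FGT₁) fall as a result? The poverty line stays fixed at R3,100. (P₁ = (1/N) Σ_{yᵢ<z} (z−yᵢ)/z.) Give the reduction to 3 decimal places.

Before: below the line — R1,600, R2,500; poverty gap index (FGT₁) = 0.11290.
After the R200 transfer: below the line — R1,800, R2,700; poverty gap index (FGT₁) = 0.09140.
Reduction = 0.11290 − 0.09140 = 0.022.

0.022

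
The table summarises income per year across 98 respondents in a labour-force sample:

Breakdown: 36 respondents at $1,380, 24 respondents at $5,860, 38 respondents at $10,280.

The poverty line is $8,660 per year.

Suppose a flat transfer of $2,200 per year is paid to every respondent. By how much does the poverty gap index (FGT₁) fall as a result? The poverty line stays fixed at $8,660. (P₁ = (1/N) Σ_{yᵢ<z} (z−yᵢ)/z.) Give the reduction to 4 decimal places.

0.1555

Before: below the line — 36×$1,380, 24×$5,860; poverty gap index (FGT₁) = 0.387991.
After the $2,200 transfer: below the line — 36×$3,580, 24×$8,060; poverty gap index (FGT₁) = 0.232455.
Reduction = 0.387991 − 0.232455 = 0.1555.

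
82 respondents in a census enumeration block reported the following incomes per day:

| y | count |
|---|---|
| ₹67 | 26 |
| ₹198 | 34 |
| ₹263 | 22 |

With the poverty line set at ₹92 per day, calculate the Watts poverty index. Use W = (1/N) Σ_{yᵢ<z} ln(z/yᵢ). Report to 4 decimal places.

Below the line: 26×₹67 (q = 26 of N = 82).
ln(z/y) terms: ln(92/67) = 0.3171 (×26).
W = 8.244495 / 82 = 0.1005.

0.1005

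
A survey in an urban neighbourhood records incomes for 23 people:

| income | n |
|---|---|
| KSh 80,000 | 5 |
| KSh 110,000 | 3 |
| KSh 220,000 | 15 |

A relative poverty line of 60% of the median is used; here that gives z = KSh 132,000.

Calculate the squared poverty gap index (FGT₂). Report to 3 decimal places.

0.037

Below z: 5×KSh 80,000, 3×KSh 110,000 (q = 8 of N = 23).
Shortfall ratios: (132000−80000)/132000 = 0.3939 (×5); (132000−110000)/132000 = 0.1667 (×3).
Squared: 0.1552 (×5); 0.0278 (×3).
Sum = 0.859275; P₂ = 0.859275 / 23 = 0.037.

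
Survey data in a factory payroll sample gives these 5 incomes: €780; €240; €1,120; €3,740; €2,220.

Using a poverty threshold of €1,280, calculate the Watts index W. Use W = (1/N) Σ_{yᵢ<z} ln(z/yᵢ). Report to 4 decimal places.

0.4606

Below z: €240, €780, €1,120 (q = 3 of N = 5).
Log gaps: ln(1280/240) = 1.6740; ln(1280/780) = 0.4953; ln(1280/1120) = 0.1335.
W = 2.302829 / 5 = 0.4606.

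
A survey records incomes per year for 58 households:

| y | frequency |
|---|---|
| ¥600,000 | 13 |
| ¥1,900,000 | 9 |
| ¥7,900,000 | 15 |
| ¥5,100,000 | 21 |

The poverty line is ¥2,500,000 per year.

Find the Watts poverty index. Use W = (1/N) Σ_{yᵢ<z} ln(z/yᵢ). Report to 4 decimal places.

0.3625

Poor units: 13×¥600,000, 9×¥1,900,000 (q = 22 of N = 58).
Log shortfalls: ln(2500000/600000) = 1.4271 (×13); ln(2500000/1900000) = 0.2744 (×9).
W = 21.022444 / 58 = 0.3625.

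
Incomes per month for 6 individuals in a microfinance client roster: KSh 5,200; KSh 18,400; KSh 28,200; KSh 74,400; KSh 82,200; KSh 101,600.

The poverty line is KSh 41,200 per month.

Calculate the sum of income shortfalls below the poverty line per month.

KSh 71,800

Poor units: KSh 5,200, KSh 18,400, KSh 28,200 (q = 3 of N = 6).
Individual gaps: 41200−5200 = 36000; 41200−18400 = 22800; 41200−28200 = 13000.
Aggregate gap = KSh 71,800.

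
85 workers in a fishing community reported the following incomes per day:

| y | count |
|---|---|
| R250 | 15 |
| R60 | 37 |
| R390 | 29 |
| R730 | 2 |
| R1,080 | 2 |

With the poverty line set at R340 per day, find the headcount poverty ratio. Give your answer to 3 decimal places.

52 of the 85 workers have income below R340.
H = 52/85 = 0.612.

0.612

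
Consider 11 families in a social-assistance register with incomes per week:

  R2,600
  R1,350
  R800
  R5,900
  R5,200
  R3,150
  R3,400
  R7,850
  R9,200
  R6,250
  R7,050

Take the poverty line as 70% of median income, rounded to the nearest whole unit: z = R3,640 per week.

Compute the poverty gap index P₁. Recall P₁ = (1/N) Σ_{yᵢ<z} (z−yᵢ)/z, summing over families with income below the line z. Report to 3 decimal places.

0.172

Below the line: R800, R1,350, R2,600, R3,150, R3,400 (q = 5 of N = 11).
Shortfall ratios: (3640−800)/3640 = 0.7802; (3640−1350)/3640 = 0.6291; (3640−2600)/3640 = 0.2857; (3640−3150)/3640 = 0.1346; (3640−3400)/3640 = 0.0659.
Σ = 1.895604. Dividing by the full population N = 11 gives P₁ = 0.172.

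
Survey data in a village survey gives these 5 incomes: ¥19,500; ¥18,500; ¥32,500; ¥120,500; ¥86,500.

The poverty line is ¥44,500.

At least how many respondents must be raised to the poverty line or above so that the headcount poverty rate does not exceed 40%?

3 of the 5 respondents are poor, so H = 3/5 = 0.600.
A headcount ratio of at most 40% allows at most ⌊0.40 × 5⌋ = 2 poor respondents.
So at least 3 − 2 = 1 must be lifted.

1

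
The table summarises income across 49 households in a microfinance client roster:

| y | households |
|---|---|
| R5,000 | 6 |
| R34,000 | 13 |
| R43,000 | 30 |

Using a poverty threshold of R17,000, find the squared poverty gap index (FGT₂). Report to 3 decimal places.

0.061

Incomes under z: 6×R5,000 (q = 6 of N = 49).
Shortfall ratios: (17000−5000)/17000 = 0.7059 (×6).
Squared: 0.4983 (×6).
Sum = 2.989619; P₂ = 2.989619 / 49 = 0.061.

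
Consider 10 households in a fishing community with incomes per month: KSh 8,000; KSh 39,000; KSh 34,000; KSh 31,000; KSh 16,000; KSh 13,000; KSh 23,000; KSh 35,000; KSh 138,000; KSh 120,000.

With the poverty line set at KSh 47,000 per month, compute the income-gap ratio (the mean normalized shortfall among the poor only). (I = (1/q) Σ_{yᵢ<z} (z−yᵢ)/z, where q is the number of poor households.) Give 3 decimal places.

0.471

Poor units: KSh 8,000, KSh 13,000, KSh 16,000, KSh 23,000, KSh 31,000, KSh 34,000, KSh 35,000, KSh 39,000 (q = 8 of N = 10).
Shortfall ratios (z−y)/z: 0.8298, 0.7234, 0.6596, 0.5106, 0.3404, 0.2766, 0.2553, 0.1702; sum = 3.765957.
The income-gap ratio divides by q (the poor only): 3.765957 / 8 = 0.471.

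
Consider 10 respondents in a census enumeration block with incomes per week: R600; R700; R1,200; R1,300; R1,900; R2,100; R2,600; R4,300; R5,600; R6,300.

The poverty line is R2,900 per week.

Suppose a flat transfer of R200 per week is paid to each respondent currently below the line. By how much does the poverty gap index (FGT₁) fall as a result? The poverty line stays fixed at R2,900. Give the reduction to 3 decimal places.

Before: below the line — R600, R700, R1,200, R1,300, R1,900, R2,100, R2,600; poverty gap index (FGT₁) = 0.34138.
After the R200 transfer: below the line — R800, R900, R1,400, R1,500, R2,100, R2,300, R2,800; poverty gap index (FGT₁) = 0.29310.
Reduction = 0.34138 − 0.29310 = 0.048.

0.048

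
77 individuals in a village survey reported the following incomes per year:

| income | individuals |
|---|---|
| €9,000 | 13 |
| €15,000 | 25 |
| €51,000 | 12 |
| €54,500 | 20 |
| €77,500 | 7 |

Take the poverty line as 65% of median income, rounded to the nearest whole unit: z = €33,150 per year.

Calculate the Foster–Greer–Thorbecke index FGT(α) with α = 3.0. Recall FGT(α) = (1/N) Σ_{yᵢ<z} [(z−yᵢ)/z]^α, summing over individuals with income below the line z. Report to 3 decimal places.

Below the line: 13×€9,000, 25×€15,000 (q = 38 of N = 77).
Normalized shortfalls: (33150−9000)/33150 = 0.7285 (×13); (33150−15000)/33150 = 0.5475 (×25).
Raised to α = 3.0: 0.38663 (×13); 0.16413 (×25).
Sum = 9.129419; FGT(3.0) = 9.129419 / 77 = 0.119.

0.119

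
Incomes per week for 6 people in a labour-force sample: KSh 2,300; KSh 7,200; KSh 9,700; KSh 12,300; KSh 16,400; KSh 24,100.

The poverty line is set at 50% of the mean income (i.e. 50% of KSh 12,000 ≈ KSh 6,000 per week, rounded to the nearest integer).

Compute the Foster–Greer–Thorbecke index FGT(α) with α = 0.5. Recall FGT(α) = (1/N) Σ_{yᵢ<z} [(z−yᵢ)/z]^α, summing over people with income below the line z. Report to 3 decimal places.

0.131

Poor units: KSh 2,300 (q = 1 of N = 6).
Relative gaps: (6000−2300)/6000 = 0.6167.
Raised to α = 0.5: 0.78528.
Sum = 0.785281; FGT(0.5) = 0.785281 / 6 = 0.131.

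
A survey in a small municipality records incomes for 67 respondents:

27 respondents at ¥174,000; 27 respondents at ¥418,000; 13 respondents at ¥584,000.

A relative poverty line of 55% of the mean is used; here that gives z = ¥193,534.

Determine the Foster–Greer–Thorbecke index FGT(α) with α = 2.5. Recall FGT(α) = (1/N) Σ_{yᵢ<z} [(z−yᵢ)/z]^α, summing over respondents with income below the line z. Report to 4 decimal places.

Below the line: 27×¥174,000 (q = 27 of N = 67).
Normalized shortfalls: (193534−174000)/193534 = 0.1009 (×27).
Raised to α = 2.5: 0.00324 (×27).
Sum = 0.087387; FGT(2.5) = 0.087387 / 67 = 0.0013.

0.0013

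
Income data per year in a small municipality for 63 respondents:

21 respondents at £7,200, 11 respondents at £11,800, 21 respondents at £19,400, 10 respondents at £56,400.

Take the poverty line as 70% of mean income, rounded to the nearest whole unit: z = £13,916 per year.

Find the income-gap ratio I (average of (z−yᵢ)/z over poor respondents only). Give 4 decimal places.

0.3690

Incomes under z: 21×£7,200, 11×£11,800 (q = 32 of N = 63).
Relative gaps: 0.4826 (×21), 0.1521 (×11); sum = 11.807416.
I averages over the q = 32 poor units only: 11.807416 / 32 = 0.3690.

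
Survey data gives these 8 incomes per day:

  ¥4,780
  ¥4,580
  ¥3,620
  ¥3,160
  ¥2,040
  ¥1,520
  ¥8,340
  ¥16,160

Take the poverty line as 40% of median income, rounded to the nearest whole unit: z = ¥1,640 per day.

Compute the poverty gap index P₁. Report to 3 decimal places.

Incomes under z: ¥1,520 (q = 1 of N = 8).
Normalized shortfalls: (1640−1520)/1640 = 0.0732.
Sum of shortfalls = 0.073171; P₁ averages over all N: 0.073171 / 8 = 0.009.

0.009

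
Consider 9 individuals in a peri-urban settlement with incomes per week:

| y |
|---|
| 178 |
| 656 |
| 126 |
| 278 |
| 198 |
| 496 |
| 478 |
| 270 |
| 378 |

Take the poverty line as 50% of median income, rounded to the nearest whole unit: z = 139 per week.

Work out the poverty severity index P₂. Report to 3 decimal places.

0.001

Below the line: 126 (q = 1 of N = 9).
Gap ratios (z−y)/z: (139−126)/139 = 0.0935.
Squared: 0.0087.
Sum = 0.008747; P₂ = 0.008747 / 9 = 0.001.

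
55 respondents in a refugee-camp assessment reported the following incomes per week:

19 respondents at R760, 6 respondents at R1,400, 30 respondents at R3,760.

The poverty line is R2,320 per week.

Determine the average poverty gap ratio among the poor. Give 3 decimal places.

0.606

Below the line: 19×R760, 6×R1,400 (q = 25 of N = 55).
Shortfall ratios (z−y)/z: 0.6724 (×19), 0.3966 (×6); sum = 15.155172.
The income-gap ratio divides by q (the poor only): 15.155172 / 25 = 0.606.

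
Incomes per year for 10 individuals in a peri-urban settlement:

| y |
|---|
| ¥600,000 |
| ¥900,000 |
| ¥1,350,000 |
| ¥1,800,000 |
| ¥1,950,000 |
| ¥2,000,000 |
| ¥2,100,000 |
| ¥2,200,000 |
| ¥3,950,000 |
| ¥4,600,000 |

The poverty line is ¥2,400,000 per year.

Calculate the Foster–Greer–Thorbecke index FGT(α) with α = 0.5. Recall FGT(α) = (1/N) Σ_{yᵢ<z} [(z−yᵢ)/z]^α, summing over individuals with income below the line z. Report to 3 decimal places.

0.430

Below the line: ¥600,000, ¥900,000, ¥1,350,000, ¥1,800,000, ¥1,950,000, ¥2,000,000, ¥2,100,000, ¥2,200,000 (q = 8 of N = 10).
Relative gaps: (2400000−600000)/2400000 = 0.7500; (2400000−900000)/2400000 = 0.6250; (2400000−1350000)/2400000 = 0.4375; (2400000−1800000)/2400000 = 0.2500; (2400000−1950000)/2400000 = 0.1875; (2400000−2000000)/2400000 = 0.1667; (2400000−2100000)/2400000 = 0.1250; (2400000−2200000)/2400000 = 0.0833.
Raised to α = 0.5: 0.86603; 0.79057; 0.66144; 0.50000; 0.43301; 0.40825; 0.35355; 0.28868.
Sum = 4.301522; FGT(0.5) = 4.301522 / 10 = 0.430.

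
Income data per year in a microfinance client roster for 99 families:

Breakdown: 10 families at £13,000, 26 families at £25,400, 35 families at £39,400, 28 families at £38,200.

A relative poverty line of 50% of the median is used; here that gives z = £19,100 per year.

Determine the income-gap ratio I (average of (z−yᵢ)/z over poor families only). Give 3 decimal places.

0.319

Below the line: 10×£13,000 (q = 10 of N = 99).
Shortfall ratios (z−y)/z: 0.3194 (×10); sum = 3.193717.
The income-gap ratio divides by q (the poor only): 3.193717 / 10 = 0.319.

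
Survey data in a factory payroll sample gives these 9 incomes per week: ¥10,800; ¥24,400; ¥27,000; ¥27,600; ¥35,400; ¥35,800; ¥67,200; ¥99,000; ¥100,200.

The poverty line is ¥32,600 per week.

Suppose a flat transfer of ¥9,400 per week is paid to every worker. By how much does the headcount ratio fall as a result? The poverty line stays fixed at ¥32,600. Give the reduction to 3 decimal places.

Before: below the line — ¥10,800, ¥24,400, ¥27,000, ¥27,600; headcount ratio = 0.44444.
After the ¥9,400 transfer: below the line — ¥20,200; headcount ratio = 0.11111.
Reduction = 0.44444 − 0.11111 = 0.333.

0.333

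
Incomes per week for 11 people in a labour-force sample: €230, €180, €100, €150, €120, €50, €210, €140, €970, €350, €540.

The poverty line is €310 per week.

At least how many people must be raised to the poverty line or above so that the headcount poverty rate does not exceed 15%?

8 of the 11 people are poor, so H = 8/11 = 0.727.
A headcount ratio of at most 15% allows at most ⌊0.15 × 11⌋ = 1 poor people.
So at least 8 − 1 = 7 must be lifted.

7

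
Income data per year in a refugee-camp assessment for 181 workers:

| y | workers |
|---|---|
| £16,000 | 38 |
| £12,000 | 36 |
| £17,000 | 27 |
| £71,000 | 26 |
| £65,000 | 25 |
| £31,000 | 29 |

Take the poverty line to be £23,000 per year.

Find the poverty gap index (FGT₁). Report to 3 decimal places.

Poor units: 36×£12,000, 38×£16,000, 27×£17,000 (q = 101 of N = 181).
Normalized shortfalls: (23000−12000)/23000 = 0.4783 (×36); (23000−16000)/23000 = 0.3043 (×38); (23000−17000)/23000 = 0.2609 (×27).
Σ = 35.826087. Dividing by the full population N = 181 gives P₁ = 0.198.

0.198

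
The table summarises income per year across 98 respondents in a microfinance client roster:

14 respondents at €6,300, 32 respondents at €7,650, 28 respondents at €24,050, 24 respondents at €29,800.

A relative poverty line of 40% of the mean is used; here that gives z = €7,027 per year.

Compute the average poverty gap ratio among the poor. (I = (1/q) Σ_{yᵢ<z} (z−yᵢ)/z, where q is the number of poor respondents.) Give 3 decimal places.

Incomes under z: 14×€6,300 (q = 14 of N = 98).
Shortfall ratios (z−y)/z: 0.1035 (×14); sum = 1.448413.
The income-gap ratio divides by q (the poor only): 1.448413 / 14 = 0.103.

0.103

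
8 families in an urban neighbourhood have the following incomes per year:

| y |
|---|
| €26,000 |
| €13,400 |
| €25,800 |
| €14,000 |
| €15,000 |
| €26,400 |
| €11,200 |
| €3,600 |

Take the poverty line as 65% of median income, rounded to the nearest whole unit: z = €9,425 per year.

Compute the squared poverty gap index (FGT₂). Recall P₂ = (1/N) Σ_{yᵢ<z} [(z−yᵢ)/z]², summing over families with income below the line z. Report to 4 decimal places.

Below the line: €3,600 (q = 1 of N = 8).
Gap ratios (z−y)/z: (9425−3600)/9425 = 0.6180.
Squared: 0.3820.
Sum = 0.381970; P₂ = 0.381970 / 8 = 0.0477.

0.0477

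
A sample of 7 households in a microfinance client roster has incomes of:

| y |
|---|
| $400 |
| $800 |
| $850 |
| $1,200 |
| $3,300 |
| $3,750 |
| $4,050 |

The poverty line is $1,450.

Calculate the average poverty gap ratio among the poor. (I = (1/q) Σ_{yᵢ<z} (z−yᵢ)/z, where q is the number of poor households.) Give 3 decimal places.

Poor units: $400, $800, $850, $1,200 (q = 4 of N = 7).
Relative gaps: 0.7241, 0.4483, 0.4138, 0.1724; sum = 1.758621.
The income-gap ratio divides by q (the poor only): 1.758621 / 4 = 0.440.

0.440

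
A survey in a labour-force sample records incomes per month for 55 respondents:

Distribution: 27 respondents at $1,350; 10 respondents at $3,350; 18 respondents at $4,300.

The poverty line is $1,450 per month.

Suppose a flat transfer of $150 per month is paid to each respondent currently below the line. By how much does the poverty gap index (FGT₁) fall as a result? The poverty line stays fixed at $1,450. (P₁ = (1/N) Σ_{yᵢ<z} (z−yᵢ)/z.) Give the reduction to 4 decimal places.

0.0339

Before: below the line — 27×$1,350; poverty gap index (FGT₁) = 0.033856.
After the $150 transfer: below the line — none; poverty gap index (FGT₁) = 0.000000.
Reduction = 0.033856 − 0.000000 = 0.0339.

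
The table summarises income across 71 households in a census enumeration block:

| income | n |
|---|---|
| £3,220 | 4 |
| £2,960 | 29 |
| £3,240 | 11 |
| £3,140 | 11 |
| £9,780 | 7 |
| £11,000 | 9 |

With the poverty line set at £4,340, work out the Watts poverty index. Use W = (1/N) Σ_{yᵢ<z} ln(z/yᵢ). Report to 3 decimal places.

0.269

Incomes under z: 29×£2,960, 11×£3,140, 4×£3,220, 11×£3,240 (q = 55 of N = 71).
Log gaps: ln(4340/2960) = 0.3827 (×29); ln(4340/3140) = 0.3237 (×11); ln(4340/3220) = 0.2985 (×4); ln(4340/3240) = 0.2923 (×11).
W = 19.067317 / 71 = 0.269.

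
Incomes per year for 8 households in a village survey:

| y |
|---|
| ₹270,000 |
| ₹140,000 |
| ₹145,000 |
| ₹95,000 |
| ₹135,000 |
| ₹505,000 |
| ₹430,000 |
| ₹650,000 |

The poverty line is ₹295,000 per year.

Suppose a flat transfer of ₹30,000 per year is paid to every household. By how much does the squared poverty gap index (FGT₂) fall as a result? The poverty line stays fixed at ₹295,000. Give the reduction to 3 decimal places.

Before: below the line — ₹95,000, ₹135,000, ₹140,000, ₹145,000, ₹270,000; squared poverty gap index (FGT₂) = 0.16195.
After the ₹30,000 transfer: below the line — ₹125,000, ₹165,000, ₹170,000, ₹175,000; squared poverty gap index (FGT₂) = 0.10891.
Reduction = 0.16195 − 0.10891 = 0.053.

0.053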